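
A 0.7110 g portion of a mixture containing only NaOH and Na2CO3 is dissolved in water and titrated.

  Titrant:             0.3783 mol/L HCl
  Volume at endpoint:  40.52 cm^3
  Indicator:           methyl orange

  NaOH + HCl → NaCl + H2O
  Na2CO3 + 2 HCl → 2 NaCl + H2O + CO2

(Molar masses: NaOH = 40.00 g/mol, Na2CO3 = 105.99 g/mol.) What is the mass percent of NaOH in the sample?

43.88 %

n(HCl) = 0.04052 × 0.3783 = 0.01533 mol
Let x = n(NaOH), y = n(Na2CO3).
Titrant: 1x + 2y = 0.01533;  mass: 40.00x + 105.99y = 0.7110
Solving, x = 7.799 × 10^-3 mol, y = 3.765 × 10^-3 mol
mass of NaOH = 7.799 × 10^-3 × 40.00 = 0.3120 g
% NaOH = 0.3120 / 0.7110 × 100 = 43.88 %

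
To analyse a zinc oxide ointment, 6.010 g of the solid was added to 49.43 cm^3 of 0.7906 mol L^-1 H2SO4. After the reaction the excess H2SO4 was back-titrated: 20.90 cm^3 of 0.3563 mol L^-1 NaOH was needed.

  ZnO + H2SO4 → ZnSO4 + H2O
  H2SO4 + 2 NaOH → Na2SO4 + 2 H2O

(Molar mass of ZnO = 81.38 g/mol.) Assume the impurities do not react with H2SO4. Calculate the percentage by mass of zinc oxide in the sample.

n(H2SO4) added = 0.04943 × 0.7906 = 0.03908 mol
n(NaOH) used in back-titration = 0.02090 × 0.3563 = 7.447 × 10^-3 mol
From the 1:2 ratio, n(H2SO4) left over = 1/2 × 7.447 × 10^-3 = 3.723 × 10^-3 mol
n(H2SO4) consumed by analyte = 0.03908 − 3.723 × 10^-3 = 0.03536 mol
n(ZnO) = 0.03536 mol (1:1 ratio)
mass of ZnO = 0.03536 × 81.38 = 2.877 g
% ZnO = 2.877 / 6.010 × 100 = 47.87 %

47.87 %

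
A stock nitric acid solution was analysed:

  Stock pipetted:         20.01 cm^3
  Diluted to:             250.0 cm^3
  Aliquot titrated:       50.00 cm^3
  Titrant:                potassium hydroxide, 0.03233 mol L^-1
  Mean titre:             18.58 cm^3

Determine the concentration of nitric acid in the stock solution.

0.1501 mol/L

HNO3 + KOH → KNO3 + H2O
n(KOH) = 0.01858 × 0.03233 = 6.007 × 10^-4 mol
n(HNO3) in the aliquot = 6.007 × 10^-4 mol (1:1 ratio)
[HNO3]_dilute = 6.007 × 10^-4 / 0.05000 = 0.01201 mol/L
Dilution factor = 250.0 / 20.01 = 12.49
[HNO3]_stock = 0.01201 × 12.49 = 0.1501 mol/L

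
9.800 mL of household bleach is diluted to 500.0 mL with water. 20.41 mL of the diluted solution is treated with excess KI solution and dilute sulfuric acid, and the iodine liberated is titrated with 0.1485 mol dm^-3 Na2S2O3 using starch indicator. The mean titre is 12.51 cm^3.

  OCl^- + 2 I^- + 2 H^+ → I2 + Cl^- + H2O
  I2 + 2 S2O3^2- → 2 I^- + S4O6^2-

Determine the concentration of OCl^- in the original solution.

n(S2O3^2-) = 0.01251 × 0.1485 = 1.858 × 10^-3 mol
n(I2) = n(S2O3^2-)/2 = 9.289 × 10^-4 mol
n(OCl^-) in the aliquot = 9.289 × 10^-4 mol (1:1 ratio)
[OCl^-]_dilute = 9.289 × 10^-4 / 0.02041 = 0.04551 mol/L
[OCl^-]_original = 0.04551 × 500.0/9.800 = 2.322 mol/L

2.322 mol/L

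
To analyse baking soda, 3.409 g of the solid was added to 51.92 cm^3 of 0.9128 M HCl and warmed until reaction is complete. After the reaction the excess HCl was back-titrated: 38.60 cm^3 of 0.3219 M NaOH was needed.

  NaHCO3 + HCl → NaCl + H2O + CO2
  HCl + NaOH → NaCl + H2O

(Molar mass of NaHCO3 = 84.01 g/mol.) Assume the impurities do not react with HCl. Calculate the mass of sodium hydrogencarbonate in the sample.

2.938 g

n(HCl) added = 0.05192 × 0.9128 = 0.04739 mol
n(NaOH) used in back-titration = 0.03860 × 0.3219 = 0.01243 mol
n(HCl) left over = 0.01243 mol (1:1 ratio)
n(HCl) consumed by analyte = 0.04739 − 0.01243 = 0.03497 mol
n(NaHCO3) = 0.03497 mol (1:1 ratio)
mass of NaHCO3 = 0.03497 × 84.01 = 2.938 g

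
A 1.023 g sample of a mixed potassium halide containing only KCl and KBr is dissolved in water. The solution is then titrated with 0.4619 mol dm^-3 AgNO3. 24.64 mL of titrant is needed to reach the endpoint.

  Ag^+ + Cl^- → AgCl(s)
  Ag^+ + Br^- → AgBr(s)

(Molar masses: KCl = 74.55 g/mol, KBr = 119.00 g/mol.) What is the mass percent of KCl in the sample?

n(AgNO3) = 0.02464 × 0.4619 = 0.01138 mol
Let x = n(KCl), y = n(KBr).
Titrant: 1x + 1y = 0.01138;  mass: 74.55x + 119.00y = 1.023
Solving, x = 7.455 × 10^-3 mol, y = 3.926 × 10^-3 mol
mass of KCl = 7.455 × 10^-3 × 74.55 = 0.5558 g
% KCl = 0.5558 / 1.023 × 100 = 54.33 %

54.33 %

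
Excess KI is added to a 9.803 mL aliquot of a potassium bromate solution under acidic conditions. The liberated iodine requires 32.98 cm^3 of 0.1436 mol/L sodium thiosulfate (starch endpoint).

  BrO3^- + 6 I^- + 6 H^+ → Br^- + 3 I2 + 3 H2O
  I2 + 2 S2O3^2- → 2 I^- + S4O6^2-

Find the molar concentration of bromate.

0.08052 mol/L

n(S2O3^2-) = 0.03298 × 0.1436 = 4.736 × 10^-3 mol
n(I2) = n(S2O3^2-)/2 = 2.368 × 10^-3 mol
From the 1:3 ratio, n(BrO3^-) in the aliquot = 1/3 × 2.368 × 10^-3 = 7.893 × 10^-4 mol
[BrO3^-] = 7.893 × 10^-4 / 0.009803 = 0.08052 mol/L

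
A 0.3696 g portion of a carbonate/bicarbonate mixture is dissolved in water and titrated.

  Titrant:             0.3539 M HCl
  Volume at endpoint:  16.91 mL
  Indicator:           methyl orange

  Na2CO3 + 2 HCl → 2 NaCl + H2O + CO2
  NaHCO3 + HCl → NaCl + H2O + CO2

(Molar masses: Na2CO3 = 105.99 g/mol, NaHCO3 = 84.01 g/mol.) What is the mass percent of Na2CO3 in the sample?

n(HCl) = 0.01691 × 0.3539 = 5.984 × 10^-3 mol
Let x = n(Na2CO3), y = n(NaHCO3).
Titrant: 2x + 1y = 5.984 × 10^-3;  mass: 105.99x + 84.01y = 0.3696
Solving, x = 2.147 × 10^-3 mol, y = 1.691 × 10^-3 mol
mass of Na2CO3 = 2.147 × 10^-3 × 105.99 = 0.2275 g
% Na2CO3 = 0.2275 / 0.3696 × 100 = 61.56 %

61.56 %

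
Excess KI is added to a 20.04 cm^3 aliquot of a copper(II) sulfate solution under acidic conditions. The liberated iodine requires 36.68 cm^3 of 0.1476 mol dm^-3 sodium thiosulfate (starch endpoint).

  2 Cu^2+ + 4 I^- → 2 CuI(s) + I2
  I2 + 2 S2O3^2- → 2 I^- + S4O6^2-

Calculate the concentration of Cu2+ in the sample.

n(S2O3^2-) = 0.03668 × 0.1476 = 5.414 × 10^-3 mol
n(I2) = n(S2O3^2-)/2 = 2.707 × 10^-3 mol
From the 2:1 ratio, n(Cu2+) in the aliquot = 2/1 × 2.707 × 10^-3 = 5.414 × 10^-3 mol
[Cu2+] = 5.414 × 10^-3 / 0.02004 = 0.2702 mol/L

0.2702 mol/L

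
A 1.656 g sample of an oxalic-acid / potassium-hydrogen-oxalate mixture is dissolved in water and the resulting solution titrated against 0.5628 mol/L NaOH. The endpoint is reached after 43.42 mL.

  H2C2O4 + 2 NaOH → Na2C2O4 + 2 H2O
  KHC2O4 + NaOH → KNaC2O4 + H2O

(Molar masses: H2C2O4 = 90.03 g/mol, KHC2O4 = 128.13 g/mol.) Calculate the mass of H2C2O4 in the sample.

0.7989 g

n(NaOH) = 0.04342 × 0.5628 = 0.02444 mol
Let x = n(H2C2O4), y = n(KHC2O4).
Titrant: 2x + 1y = 0.02444;  mass: 90.03x + 128.13y = 1.656
Solving, x = 8.874 × 10^-3 mol, y = 6.689 × 10^-3 mol
mass of H2C2O4 = 8.874 × 10^-3 × 90.03 = 0.7989 g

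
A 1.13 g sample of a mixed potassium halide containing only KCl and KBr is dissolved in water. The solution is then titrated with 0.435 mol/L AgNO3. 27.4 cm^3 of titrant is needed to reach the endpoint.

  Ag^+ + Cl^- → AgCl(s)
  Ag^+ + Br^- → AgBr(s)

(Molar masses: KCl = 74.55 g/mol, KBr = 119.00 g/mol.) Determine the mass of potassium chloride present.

n(AgNO3) = 0.0274 × 0.435 = 0.0119 mol
Let x = n(KCl), y = n(KBr).
Titrant: 1x + 1y = 0.0119;  mass: 74.55x + 119.00y = 1.13
Solving, x = 6.49 × 10^-3 mol, y = 5.43 × 10^-3 mol
mass of KCl = 6.49 × 10^-3 × 74.55 = 0.484 g

0.484 g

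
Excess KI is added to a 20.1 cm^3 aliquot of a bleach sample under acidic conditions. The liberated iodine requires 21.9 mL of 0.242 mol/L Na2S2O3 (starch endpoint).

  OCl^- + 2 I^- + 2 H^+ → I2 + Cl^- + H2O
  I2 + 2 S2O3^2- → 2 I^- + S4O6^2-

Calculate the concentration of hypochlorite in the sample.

0.132 mol/L

n(S2O3^2-) = 0.0219 × 0.242 = 5.30 × 10^-3 mol
n(I2) = n(S2O3^2-)/2 = 2.65 × 10^-3 mol
n(OCl^-) in the aliquot = 2.65 × 10^-3 mol (1:1 ratio)
[OCl^-] = 2.65 × 10^-3 / 0.0201 = 0.132 mol/L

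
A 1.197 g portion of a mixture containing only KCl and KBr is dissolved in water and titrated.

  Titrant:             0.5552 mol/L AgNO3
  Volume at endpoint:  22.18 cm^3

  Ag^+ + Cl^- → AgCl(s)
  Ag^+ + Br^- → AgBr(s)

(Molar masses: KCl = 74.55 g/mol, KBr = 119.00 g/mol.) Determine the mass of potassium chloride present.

n(AgNO3) = 0.02218 × 0.5552 = 0.01231 mol
Let x = n(KCl), y = n(KBr).
Titrant: 1x + 1y = 0.01231;  mass: 74.55x + 119.00y = 1.197
Solving, x = 6.038 × 10^-3 mol, y = 6.276 × 10^-3 mol
mass of KCl = 6.038 × 10^-3 × 74.55 = 0.4502 g

0.4502 g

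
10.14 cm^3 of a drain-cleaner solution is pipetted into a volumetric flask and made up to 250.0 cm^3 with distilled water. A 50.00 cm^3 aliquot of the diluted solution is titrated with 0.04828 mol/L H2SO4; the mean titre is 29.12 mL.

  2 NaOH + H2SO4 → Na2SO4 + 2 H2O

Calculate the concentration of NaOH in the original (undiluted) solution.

n(H2SO4) = 0.02912 × 0.04828 = 1.406 × 10^-3 mol
From the 2:1 ratio, n(NaOH) in the aliquot = 2/1 × 1.406 × 10^-3 = 2.812 × 10^-3 mol
[NaOH]_dilute = 2.812 × 10^-3 / 0.05000 = 0.05624 mol/L
Dilution factor = 250.0 / 10.14 = 24.65
[NaOH]_stock = 0.05624 × 24.65 = 1.387 mol/L

1.387 mol/L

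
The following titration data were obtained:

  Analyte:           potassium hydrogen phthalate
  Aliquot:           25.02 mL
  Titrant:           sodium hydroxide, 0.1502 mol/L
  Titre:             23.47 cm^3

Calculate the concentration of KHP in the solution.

KHC8H4O4 + NaOH → KNaC8H4O4 + H2O
n(NaOH) = 0.02347 L × 0.1502 mol/L = 3.525 × 10^-3 mol
n(KHC8H4O4) = 3.525 × 10^-3 mol (1:1 mole ratio)
[KHC8H4O4] = 3.525 × 10^-3 mol / 0.02502 L = 0.1409 mol/L

0.1409 mol/L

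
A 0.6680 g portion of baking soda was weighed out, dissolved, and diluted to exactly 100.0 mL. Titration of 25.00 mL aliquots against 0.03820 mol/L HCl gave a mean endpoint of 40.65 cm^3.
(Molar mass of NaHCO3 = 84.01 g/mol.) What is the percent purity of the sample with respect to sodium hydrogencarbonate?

78.12 %

NaHCO3 + HCl → NaCl + H2O + CO2
n(HCl) per titration = 0.04065 × 0.03820 = 1.553 × 10^-3 mol
n(NaHCO3) in each aliquot = 1.553 × 10^-3 mol (1:1 ratio)
n(NaHCO3) in the whole flask = 1.553 × 10^-3 × 100.0/25.00 = 6.211 × 10^-3 mol
mass of NaHCO3 = 6.211 × 10^-3 × 84.01 = 0.5218 g
% NaHCO3 = 0.5218 / 0.6680 × 100 = 78.12 %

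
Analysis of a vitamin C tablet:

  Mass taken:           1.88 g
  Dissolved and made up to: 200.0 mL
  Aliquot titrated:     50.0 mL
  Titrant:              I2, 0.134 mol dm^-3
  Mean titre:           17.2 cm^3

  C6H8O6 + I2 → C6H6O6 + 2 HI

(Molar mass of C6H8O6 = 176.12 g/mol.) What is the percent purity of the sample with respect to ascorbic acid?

n(I2) per titration = 0.0172 × 0.134 = 2.30 × 10^-3 mol
n(C6H8O6) in each aliquot = 2.30 × 10^-3 mol (1:1 ratio)
n(C6H8O6) in the whole flask = 2.30 × 10^-3 × 200.0/50.0 = 9.22 × 10^-3 mol
mass of C6H8O6 = 9.22 × 10^-3 × 176.12 = 1.62 g
% C6H8O6 = 1.62 / 1.88 × 100 = 86.4 %

86.4 %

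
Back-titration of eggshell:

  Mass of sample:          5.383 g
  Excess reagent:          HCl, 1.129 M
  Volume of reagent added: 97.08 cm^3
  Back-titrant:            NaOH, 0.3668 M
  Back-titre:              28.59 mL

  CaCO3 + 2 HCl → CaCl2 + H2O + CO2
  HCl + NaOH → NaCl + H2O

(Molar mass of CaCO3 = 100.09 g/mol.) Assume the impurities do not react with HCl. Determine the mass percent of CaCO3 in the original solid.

n(HCl) added = 0.09708 × 1.129 = 0.1096 mol
n(NaOH) used in back-titration = 0.02859 × 0.3668 = 0.01049 mol
n(HCl) left over = 0.01049 mol (1:1 ratio)
n(HCl) consumed by analyte = 0.1096 − 0.01049 = 0.09912 mol
From the 1:2 ratio, n(CaCO3) = 1/2 × 0.09912 = 0.04956 mol
mass of CaCO3 = 0.04956 × 100.09 = 4.960 g
% CaCO3 = 4.960 / 5.383 × 100 = 92.15 %

92.15 %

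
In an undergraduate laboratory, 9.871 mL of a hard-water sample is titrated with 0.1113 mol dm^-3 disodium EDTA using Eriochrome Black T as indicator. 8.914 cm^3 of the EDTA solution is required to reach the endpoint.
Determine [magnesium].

0.1005 mol/L

Mg^2+ + EDTA^4- → [Mg(EDTA)]^2-
n(EDTA) = 0.008914 L × 0.1113 mol/L = 9.921 × 10^-4 mol
n(Mg2+) = 9.921 × 10^-4 mol (1:1 mole ratio)
[Mg2+] = 9.921 × 10^-4 mol / 0.009871 L = 0.1005 mol/L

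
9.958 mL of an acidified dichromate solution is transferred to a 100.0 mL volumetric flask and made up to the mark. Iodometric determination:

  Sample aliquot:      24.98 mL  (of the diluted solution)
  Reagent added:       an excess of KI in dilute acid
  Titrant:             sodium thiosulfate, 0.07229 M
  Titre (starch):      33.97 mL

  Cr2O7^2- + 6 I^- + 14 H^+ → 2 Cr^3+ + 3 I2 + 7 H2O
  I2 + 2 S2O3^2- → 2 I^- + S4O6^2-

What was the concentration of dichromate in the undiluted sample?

0.1645 M

n(S2O3^2-) = 0.03397 × 0.07229 = 2.456 × 10^-3 mol
n(I2) = n(S2O3^2-)/2 = 1.228 × 10^-3 mol
From the 1:3 ratio, n(Cr2O7^2-) in the aliquot = 1/3 × 1.228 × 10^-3 = 4.093 × 10^-4 mol
[Cr2O7^2-]_dilute = 4.093 × 10^-4 / 0.02498 = 0.01638 mol/L
[Cr2O7^2-]_original = 0.01638 × 100.0/9.958 = 0.1645 mol/L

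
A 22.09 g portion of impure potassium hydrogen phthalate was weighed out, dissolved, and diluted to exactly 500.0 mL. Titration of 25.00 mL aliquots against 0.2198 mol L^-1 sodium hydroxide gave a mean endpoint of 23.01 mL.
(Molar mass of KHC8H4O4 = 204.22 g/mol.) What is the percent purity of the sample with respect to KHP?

93.51 %

KHC8H4O4 + NaOH → KNaC8H4O4 + H2O
n(NaOH) per titration = 0.02301 × 0.2198 = 5.058 × 10^-3 mol
n(KHC8H4O4) in each aliquot = 5.058 × 10^-3 mol (1:1 ratio)
n(KHC8H4O4) in the whole flask = 5.058 × 10^-3 × 500.0/25.00 = 0.1012 mol
mass of KHC8H4O4 = 0.1012 × 204.22 = 20.66 g
% KHC8H4O4 = 20.66 / 22.09 × 100 = 93.51 %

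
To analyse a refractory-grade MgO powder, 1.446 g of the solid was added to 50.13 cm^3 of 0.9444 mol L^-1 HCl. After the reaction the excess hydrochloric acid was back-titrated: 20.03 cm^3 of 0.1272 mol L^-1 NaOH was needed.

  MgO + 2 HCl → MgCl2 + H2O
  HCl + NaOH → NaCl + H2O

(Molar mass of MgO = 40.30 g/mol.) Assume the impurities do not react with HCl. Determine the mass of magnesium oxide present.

n(HCl) added = 0.05013 × 0.9444 = 0.04734 mol
n(NaOH) used in back-titration = 0.02003 × 0.1272 = 2.548 × 10^-3 mol
n(HCl) left over = 2.548 × 10^-3 mol (1:1 ratio)
n(HCl) consumed by analyte = 0.04734 − 2.548 × 10^-3 = 0.04479 mol
From the 1:2 ratio, n(MgO) = 1/2 × 0.04479 = 0.02240 mol
mass of MgO = 0.02240 × 40.30 = 0.9026 g

0.9026 g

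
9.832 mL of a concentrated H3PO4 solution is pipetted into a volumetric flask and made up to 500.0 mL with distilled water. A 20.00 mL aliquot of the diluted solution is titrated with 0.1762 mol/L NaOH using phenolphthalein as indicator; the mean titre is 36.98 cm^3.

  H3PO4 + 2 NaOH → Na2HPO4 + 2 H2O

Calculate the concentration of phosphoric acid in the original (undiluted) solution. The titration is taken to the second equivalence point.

n(NaOH) = 0.03698 × 0.1762 = 6.516 × 10^-3 mol
From the 1:2 ratio, n(H3PO4) in the aliquot = 1/2 × 6.516 × 10^-3 = 3.258 × 10^-3 mol
[H3PO4]_dilute = 3.258 × 10^-3 / 0.02000 = 0.1629 mol/L
Dilution factor = 500.0 / 9.832 = 50.85
[H3PO4]_stock = 0.1629 × 50.85 = 8.284 mol/L

8.284 mol/L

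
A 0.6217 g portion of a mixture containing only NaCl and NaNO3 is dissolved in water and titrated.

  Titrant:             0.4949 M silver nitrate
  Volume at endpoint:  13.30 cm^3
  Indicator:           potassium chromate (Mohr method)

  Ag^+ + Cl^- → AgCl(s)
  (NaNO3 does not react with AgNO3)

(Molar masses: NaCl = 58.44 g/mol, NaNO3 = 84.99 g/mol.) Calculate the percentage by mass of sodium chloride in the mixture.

n(AgNO3) = 0.01330 × 0.4949 = 6.582 × 10^-3 mol
Let x = n(NaCl), y = n(NaNO3).
Titrant: 1x = 6.582 × 10^-3;  mass: 58.44x + 84.99y = 0.6217
Solving, x = 6.582 × 10^-3 mol, y = 2.789 × 10^-3 mol
mass of NaCl = 6.582 × 10^-3 × 58.44 = 0.3847 g
% NaCl = 0.3847 / 0.6217 × 100 = 61.87 %

61.87 %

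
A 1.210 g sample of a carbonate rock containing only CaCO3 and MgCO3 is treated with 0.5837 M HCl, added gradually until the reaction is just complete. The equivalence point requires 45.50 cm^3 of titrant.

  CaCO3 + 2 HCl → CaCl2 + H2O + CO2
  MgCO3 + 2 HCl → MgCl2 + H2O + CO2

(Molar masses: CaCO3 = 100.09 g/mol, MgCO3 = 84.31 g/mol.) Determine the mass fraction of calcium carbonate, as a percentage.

n(HCl) = 0.04550 × 0.5837 = 0.02656 mol
Let x = n(CaCO3), y = n(MgCO3).
Titrant: 2x + 2y = 0.02656;  mass: 100.09x + 84.31y = 1.210
Solving, x = 5.731 × 10^-3 mol, y = 7.548 × 10^-3 mol
mass of CaCO3 = 5.731 × 10^-3 × 100.09 = 0.5736 g
% CaCO3 = 0.5736 / 1.210 × 100 = 47.40 %

47.40 %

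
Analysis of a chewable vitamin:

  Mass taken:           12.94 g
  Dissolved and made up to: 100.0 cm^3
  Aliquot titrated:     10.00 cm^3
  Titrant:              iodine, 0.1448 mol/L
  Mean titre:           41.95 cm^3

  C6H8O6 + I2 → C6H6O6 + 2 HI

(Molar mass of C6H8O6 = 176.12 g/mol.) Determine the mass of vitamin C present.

10.70 g

n(I2) per titration = 0.04195 × 0.1448 = 6.074 × 10^-3 mol
n(C6H8O6) in each aliquot = 6.074 × 10^-3 mol (1:1 ratio)
n(C6H8O6) in the whole flask = 6.074 × 10^-3 × 100.0/10.00 = 0.06074 mol
mass of C6H8O6 = 0.06074 × 176.12 = 10.70 g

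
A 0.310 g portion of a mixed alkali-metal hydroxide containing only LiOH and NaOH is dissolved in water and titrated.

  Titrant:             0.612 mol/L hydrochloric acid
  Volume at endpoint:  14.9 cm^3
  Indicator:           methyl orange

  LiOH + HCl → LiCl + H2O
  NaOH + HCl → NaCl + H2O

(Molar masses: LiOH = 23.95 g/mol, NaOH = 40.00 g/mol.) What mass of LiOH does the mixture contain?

n(HCl) = 0.0149 × 0.612 = 9.12 × 10^-3 mol
Let x = n(LiOH), y = n(NaOH).
Titrant: 1x + 1y = 9.12 × 10^-3;  mass: 23.95x + 40.00y = 0.310
Solving, x = 3.41 × 10^-3 mol, y = 5.71 × 10^-3 mol
mass of LiOH = 3.41 × 10^-3 × 23.95 = 0.0817 g

0.0817 g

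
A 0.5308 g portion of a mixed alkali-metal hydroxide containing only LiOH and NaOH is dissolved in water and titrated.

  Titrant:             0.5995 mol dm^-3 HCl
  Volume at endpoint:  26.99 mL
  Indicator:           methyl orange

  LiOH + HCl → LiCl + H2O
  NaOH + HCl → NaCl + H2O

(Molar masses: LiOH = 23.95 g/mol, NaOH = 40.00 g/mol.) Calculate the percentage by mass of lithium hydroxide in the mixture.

32.73 %

n(HCl) = 0.02699 × 0.5995 = 0.01618 mol
Let x = n(LiOH), y = n(NaOH).
Titrant: 1x + 1y = 0.01618;  mass: 23.95x + 40.00y = 0.5308
Solving, x = 7.254 × 10^-3 mol, y = 8.927 × 10^-3 mol
mass of LiOH = 7.254 × 10^-3 × 23.95 = 0.1737 g
% LiOH = 0.1737 / 0.5308 × 100 = 32.73 %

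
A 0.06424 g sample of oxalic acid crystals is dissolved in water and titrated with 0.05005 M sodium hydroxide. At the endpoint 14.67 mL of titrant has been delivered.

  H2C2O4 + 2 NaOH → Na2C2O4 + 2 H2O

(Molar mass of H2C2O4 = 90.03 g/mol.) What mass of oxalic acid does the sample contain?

n(NaOH) = 0.01467 L × 0.05005 mol/L = 7.342 × 10^-4 mol
From the 1:2 ratio, n(H2C2O4) = 1/2 × 7.342 × 10^-4 = 3.671 × 10^-4 mol
mass of H2C2O4 = 3.671 × 10^-4 × 90.03 g/mol = 0.03305 g

0.03305 g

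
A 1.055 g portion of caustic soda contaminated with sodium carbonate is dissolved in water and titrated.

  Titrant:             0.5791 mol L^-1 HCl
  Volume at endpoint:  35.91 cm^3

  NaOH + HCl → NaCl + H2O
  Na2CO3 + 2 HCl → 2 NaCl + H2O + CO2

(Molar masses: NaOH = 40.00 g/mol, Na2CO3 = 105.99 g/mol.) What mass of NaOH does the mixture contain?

n(HCl) = 0.03591 × 0.5791 = 0.02080 mol
Let x = n(NaOH), y = n(Na2CO3).
Titrant: 1x + 2y = 0.02080;  mass: 40.00x + 105.99y = 1.055
Solving, x = 3.621 × 10^-3 mol, y = 8.587 × 10^-3 mol
mass of NaOH = 3.621 × 10^-3 × 40.00 = 0.1448 g

0.1448 g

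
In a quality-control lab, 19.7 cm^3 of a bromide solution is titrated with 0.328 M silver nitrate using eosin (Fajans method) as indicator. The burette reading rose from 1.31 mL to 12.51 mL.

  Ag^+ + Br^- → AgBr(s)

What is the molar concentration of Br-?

0.186 M

n(AgNO3) = 0.0112 L × 0.328 mol/L = 3.67 × 10^-3 mol
n(Br-) = 3.67 × 10^-3 mol (1:1 mole ratio)
[Br-] = 3.67 × 10^-3 mol / 0.0197 L = 0.186 mol/L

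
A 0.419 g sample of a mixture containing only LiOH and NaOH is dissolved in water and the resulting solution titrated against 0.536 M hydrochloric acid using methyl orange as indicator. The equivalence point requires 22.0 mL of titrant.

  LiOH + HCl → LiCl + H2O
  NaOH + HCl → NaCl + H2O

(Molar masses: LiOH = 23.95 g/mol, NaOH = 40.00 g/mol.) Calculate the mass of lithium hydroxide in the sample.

n(HCl) = 0.0220 × 0.536 = 0.0118 mol
Let x = n(LiOH), y = n(NaOH).
Titrant: 1x + 1y = 0.0118;  mass: 23.95x + 40.00y = 0.419
Solving, x = 3.28 × 10^-3 mol, y = 8.51 × 10^-3 mol
mass of LiOH = 3.28 × 10^-3 × 23.95 = 0.0786 g

0.0786 g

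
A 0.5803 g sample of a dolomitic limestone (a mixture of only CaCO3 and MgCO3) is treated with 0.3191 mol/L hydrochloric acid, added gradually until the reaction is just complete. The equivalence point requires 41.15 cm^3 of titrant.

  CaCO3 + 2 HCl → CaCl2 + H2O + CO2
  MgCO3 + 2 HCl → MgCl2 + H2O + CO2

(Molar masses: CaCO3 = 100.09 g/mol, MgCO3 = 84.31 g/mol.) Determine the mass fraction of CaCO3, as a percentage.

n(HCl) = 0.04115 × 0.3191 = 0.01313 mol
Let x = n(CaCO3), y = n(MgCO3).
Titrant: 2x + 2y = 0.01313;  mass: 100.09x + 84.31y = 0.5803
Solving, x = 1.696 × 10^-3 mol, y = 4.869 × 10^-3 mol
mass of CaCO3 = 1.696 × 10^-3 × 100.09 = 0.1698 g
% CaCO3 = 0.1698 / 0.5803 × 100 = 29.25 %

29.25 %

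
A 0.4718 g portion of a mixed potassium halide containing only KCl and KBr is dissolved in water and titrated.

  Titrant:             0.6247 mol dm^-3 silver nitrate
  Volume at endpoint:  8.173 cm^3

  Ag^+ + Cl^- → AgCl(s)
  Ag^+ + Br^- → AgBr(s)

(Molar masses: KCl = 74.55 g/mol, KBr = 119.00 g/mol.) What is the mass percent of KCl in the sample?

48.27 %

n(AgNO3) = 0.008173 × 0.6247 = 5.106 × 10^-3 mol
Let x = n(KCl), y = n(KBr).
Titrant: 1x + 1y = 5.106 × 10^-3;  mass: 74.55x + 119.00y = 0.4718
Solving, x = 3.055 × 10^-3 mol, y = 2.051 × 10^-3 mol
mass of KCl = 3.055 × 10^-3 × 74.55 = 0.2277 g
% KCl = 0.2277 / 0.4718 × 100 = 48.27 %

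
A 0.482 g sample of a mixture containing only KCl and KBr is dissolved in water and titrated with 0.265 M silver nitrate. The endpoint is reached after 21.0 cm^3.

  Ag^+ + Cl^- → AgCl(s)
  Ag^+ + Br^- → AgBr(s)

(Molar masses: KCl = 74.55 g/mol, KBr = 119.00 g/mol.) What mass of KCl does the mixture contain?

0.302 g

n(AgNO3) = 0.0210 × 0.265 = 5.57 × 10^-3 mol
Let x = n(KCl), y = n(KBr).
Titrant: 1x + 1y = 5.57 × 10^-3;  mass: 74.55x + 119.00y = 0.482
Solving, x = 4.05 × 10^-3 mol, y = 1.51 × 10^-3 mol
mass of KCl = 4.05 × 10^-3 × 74.55 = 0.302 g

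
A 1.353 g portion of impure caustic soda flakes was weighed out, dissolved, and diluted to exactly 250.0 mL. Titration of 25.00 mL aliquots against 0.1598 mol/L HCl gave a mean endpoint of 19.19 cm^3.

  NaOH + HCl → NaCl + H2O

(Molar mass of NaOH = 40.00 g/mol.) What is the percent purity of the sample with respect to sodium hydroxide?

90.66 %

n(HCl) per titration = 0.01919 × 0.1598 = 3.067 × 10^-3 mol
n(NaOH) in each aliquot = 3.067 × 10^-3 mol (1:1 ratio)
n(NaOH) in the whole flask = 3.067 × 10^-3 × 250.0/25.00 = 0.03067 mol
mass of NaOH = 0.03067 × 40.00 = 1.227 g
% NaOH = 1.227 / 1.353 × 100 = 90.66 %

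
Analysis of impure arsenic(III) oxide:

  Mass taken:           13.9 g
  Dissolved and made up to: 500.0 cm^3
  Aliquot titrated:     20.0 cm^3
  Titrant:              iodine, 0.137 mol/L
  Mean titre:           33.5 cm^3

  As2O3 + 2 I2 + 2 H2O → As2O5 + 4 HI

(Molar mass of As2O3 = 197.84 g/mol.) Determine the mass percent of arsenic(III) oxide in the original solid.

81.7 %

n(I2) per titration = 0.0335 × 0.137 = 4.59 × 10^-3 mol
From the 1:2 ratio, n(As2O3) in each aliquot = 1/2 × 4.59 × 10^-3 = 2.29 × 10^-3 mol
n(As2O3) in the whole flask = 2.29 × 10^-3 × 500.0/20.0 = 0.0574 mol
mass of As2O3 = 0.0574 × 197.84 = 11.3 g
% As2O3 = 11.3 / 13.9 × 100 = 81.7 %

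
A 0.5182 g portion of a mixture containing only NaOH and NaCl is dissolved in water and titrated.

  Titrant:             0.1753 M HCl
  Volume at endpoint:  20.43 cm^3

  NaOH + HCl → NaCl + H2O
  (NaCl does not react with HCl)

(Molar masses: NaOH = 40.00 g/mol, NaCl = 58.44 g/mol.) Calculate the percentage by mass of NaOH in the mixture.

27.64 %

n(HCl) = 0.02043 × 0.1753 = 3.581 × 10^-3 mol
Let x = n(NaOH), y = n(NaCl).
Titrant: 1x = 3.581 × 10^-3;  mass: 40.00x + 58.44y = 0.5182
Solving, x = 3.581 × 10^-3 mol, y = 6.416 × 10^-3 mol
mass of NaOH = 3.581 × 10^-3 × 40.00 = 0.1433 g
% NaOH = 0.1433 / 0.5182 × 100 = 27.64 %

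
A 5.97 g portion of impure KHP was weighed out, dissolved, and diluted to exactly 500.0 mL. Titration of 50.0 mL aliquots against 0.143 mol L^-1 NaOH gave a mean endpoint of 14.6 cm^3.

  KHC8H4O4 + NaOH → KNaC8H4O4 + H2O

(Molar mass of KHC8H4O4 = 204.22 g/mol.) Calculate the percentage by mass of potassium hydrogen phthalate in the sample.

n(NaOH) per titration = 0.0146 × 0.143 = 2.09 × 10^-3 mol
n(KHC8H4O4) in each aliquot = 2.09 × 10^-3 mol (1:1 ratio)
n(KHC8H4O4) in the whole flask = 2.09 × 10^-3 × 500.0/50.0 = 0.0209 mol
mass of KHC8H4O4 = 0.0209 × 204.22 = 4.26 g
% KHC8H4O4 = 4.26 / 5.97 × 100 = 71.4 %

71.4 %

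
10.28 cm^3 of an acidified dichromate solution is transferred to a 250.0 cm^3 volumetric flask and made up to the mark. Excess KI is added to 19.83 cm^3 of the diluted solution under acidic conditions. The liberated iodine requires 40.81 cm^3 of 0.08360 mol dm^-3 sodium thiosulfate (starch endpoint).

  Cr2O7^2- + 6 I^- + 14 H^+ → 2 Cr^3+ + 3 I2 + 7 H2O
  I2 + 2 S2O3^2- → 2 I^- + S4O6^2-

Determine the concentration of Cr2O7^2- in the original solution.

0.6973 mol/L

n(S2O3^2-) = 0.04081 × 0.08360 = 3.412 × 10^-3 mol
n(I2) = n(S2O3^2-)/2 = 1.706 × 10^-3 mol
From the 1:3 ratio, n(Cr2O7^2-) in the aliquot = 1/3 × 1.706 × 10^-3 = 5.686 × 10^-4 mol
[Cr2O7^2-]_dilute = 5.686 × 10^-4 / 0.01983 = 0.02867 mol/L
[Cr2O7^2-]_original = 0.02867 × 250.0/10.28 = 0.6973 mol/L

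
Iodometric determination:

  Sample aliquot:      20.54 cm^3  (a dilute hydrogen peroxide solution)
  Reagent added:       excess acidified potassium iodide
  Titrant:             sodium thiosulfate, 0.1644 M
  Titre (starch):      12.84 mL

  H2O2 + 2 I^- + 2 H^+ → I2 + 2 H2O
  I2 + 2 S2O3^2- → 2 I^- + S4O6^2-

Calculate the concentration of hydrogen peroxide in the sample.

n(S2O3^2-) = 0.01284 × 0.1644 = 2.111 × 10^-3 mol
n(I2) = n(S2O3^2-)/2 = 1.055 × 10^-3 mol
n(H2O2) in the aliquot = 1.055 × 10^-3 mol (1:1 ratio)
[H2O2] = 1.055 × 10^-3 / 0.02054 = 0.05139 mol/L

0.05139 M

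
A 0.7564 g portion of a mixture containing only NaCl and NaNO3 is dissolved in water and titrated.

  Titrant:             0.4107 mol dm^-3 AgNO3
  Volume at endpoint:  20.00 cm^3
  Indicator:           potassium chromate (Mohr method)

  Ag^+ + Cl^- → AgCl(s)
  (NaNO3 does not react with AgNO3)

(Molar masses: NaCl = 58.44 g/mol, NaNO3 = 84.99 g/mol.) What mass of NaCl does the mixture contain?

n(AgNO3) = 0.02000 × 0.4107 = 8.214 × 10^-3 mol
Let x = n(NaCl), y = n(NaNO3).
Titrant: 1x = 8.214 × 10^-3;  mass: 58.44x + 84.99y = 0.7564
Solving, x = 8.214 × 10^-3 mol, y = 3.252 × 10^-3 mol
mass of NaCl = 8.214 × 10^-3 × 58.44 = 0.4800 g

0.4800 g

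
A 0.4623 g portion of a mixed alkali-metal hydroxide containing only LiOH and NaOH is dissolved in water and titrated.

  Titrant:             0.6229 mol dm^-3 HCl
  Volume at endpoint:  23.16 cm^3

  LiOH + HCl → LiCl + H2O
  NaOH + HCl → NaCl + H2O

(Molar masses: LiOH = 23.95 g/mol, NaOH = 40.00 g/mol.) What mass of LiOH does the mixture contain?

n(HCl) = 0.02316 × 0.6229 = 0.01443 mol
Let x = n(LiOH), y = n(NaOH).
Titrant: 1x + 1y = 0.01443;  mass: 23.95x + 40.00y = 0.4623
Solving, x = 7.150 × 10^-3 mol, y = 7.277 × 10^-3 mol
mass of LiOH = 7.150 × 10^-3 × 23.95 = 0.1712 g

0.1712 g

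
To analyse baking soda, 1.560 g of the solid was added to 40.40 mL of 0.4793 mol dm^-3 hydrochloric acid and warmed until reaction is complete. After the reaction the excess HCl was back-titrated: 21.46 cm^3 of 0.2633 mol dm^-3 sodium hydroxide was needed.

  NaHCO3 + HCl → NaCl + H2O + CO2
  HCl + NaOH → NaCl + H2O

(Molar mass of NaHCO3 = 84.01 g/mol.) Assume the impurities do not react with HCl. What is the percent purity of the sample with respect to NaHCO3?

73.85 %

n(HCl) added = 0.04040 × 0.4793 = 0.01936 mol
n(NaOH) used in back-titration = 0.02146 × 0.2633 = 5.650 × 10^-3 mol
n(HCl) left over = 5.650 × 10^-3 mol (1:1 ratio)
n(HCl) consumed by analyte = 0.01936 − 5.650 × 10^-3 = 0.01371 mol
n(NaHCO3) = 0.01371 mol (1:1 ratio)
mass of NaHCO3 = 0.01371 × 84.01 = 1.152 g
% NaHCO3 = 1.152 / 1.560 × 100 = 73.85 %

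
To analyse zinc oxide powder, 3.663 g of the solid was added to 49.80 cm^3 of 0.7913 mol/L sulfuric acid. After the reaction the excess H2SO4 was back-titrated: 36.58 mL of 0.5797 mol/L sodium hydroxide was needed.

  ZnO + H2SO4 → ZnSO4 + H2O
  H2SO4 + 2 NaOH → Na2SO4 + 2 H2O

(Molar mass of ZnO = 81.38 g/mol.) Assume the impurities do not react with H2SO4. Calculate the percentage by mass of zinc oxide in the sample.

63.99 %

n(H2SO4) added = 0.04980 × 0.7913 = 0.03941 mol
n(NaOH) used in back-titration = 0.03658 × 0.5797 = 0.02121 mol
From the 1:2 ratio, n(H2SO4) left over = 1/2 × 0.02121 = 0.01060 mol
n(H2SO4) consumed by analyte = 0.03941 − 0.01060 = 0.02880 mol
n(ZnO) = 0.02880 mol (1:1 ratio)
mass of ZnO = 0.02880 × 81.38 = 2.344 g
% ZnO = 2.344 / 3.663 × 100 = 63.99 %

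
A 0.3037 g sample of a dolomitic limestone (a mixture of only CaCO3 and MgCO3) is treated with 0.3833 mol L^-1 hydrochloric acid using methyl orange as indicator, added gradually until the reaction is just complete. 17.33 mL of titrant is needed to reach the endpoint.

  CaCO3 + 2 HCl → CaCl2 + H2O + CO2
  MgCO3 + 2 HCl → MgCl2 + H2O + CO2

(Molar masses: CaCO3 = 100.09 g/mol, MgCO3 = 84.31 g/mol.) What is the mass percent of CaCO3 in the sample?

n(HCl) = 0.01733 × 0.3833 = 6.643 × 10^-3 mol
Let x = n(CaCO3), y = n(MgCO3).
Titrant: 2x + 2y = 6.643 × 10^-3;  mass: 100.09x + 84.31y = 0.3037
Solving, x = 1.501 × 10^-3 mol, y = 1.821 × 10^-3 mol
mass of CaCO3 = 1.501 × 10^-3 × 100.09 = 0.1502 g
% CaCO3 = 0.1502 / 0.3037 × 100 = 49.46 %

49.46 %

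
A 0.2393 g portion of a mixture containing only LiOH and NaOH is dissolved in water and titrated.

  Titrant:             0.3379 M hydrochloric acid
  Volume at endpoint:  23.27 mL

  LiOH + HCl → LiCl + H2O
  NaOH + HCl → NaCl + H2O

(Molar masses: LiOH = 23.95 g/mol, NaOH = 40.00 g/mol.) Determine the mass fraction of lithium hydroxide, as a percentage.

n(HCl) = 0.02327 × 0.3379 = 7.863 × 10^-3 mol
Let x = n(LiOH), y = n(NaOH).
Titrant: 1x + 1y = 7.863 × 10^-3;  mass: 23.95x + 40.00y = 0.2393
Solving, x = 4.686 × 10^-3 mol, y = 3.176 × 10^-3 mol
mass of LiOH = 4.686 × 10^-3 × 23.95 = 0.1122 g
% LiOH = 0.1122 / 0.2393 × 100 = 46.90 %

46.90 %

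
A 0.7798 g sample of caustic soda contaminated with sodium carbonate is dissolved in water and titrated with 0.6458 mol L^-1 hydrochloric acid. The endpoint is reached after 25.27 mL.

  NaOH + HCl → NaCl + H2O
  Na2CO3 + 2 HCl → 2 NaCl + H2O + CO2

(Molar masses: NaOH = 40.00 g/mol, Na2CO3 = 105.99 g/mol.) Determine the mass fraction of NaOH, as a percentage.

n(HCl) = 0.02527 × 0.6458 = 0.01632 mol
Let x = n(NaOH), y = n(Na2CO3).
Titrant: 1x + 2y = 0.01632;  mass: 40.00x + 105.99y = 0.7798
Solving, x = 6.544 × 10^-3 mol, y = 4.887 × 10^-3 mol
mass of NaOH = 6.544 × 10^-3 × 40.00 = 0.2618 g
% NaOH = 0.2618 / 0.7798 × 100 = 33.57 %

33.57 %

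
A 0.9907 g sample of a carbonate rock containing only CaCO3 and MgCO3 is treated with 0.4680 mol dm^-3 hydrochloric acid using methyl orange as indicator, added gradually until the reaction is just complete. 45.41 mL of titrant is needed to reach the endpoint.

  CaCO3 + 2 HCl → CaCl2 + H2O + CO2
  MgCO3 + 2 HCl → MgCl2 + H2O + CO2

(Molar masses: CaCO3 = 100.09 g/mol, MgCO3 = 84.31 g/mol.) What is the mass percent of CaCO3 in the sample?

60.71 %

n(HCl) = 0.04541 × 0.4680 = 0.02125 mol
Let x = n(CaCO3), y = n(MgCO3).
Titrant: 2x + 2y = 0.02125;  mass: 100.09x + 84.31y = 0.9907
Solving, x = 6.009 × 10^-3 mol, y = 4.617 × 10^-3 mol
mass of CaCO3 = 6.009 × 10^-3 × 100.09 = 0.6015 g
% CaCO3 = 0.6015 / 0.9907 × 100 = 60.71 %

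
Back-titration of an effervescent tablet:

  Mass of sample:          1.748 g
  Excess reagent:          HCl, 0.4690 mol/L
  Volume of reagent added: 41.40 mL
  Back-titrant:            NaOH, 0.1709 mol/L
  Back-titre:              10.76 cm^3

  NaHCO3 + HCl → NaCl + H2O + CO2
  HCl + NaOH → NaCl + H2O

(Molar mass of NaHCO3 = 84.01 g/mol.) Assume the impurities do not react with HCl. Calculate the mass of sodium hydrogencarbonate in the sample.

n(HCl) added = 0.04140 × 0.4690 = 0.01942 mol
n(NaOH) used in back-titration = 0.01076 × 0.1709 = 1.839 × 10^-3 mol
n(HCl) left over = 1.839 × 10^-3 mol (1:1 ratio)
n(HCl) consumed by analyte = 0.01942 − 1.839 × 10^-3 = 0.01758 mol
n(NaHCO3) = 0.01758 mol (1:1 ratio)
mass of NaHCO3 = 0.01758 × 84.01 = 1.477 g

1.477 g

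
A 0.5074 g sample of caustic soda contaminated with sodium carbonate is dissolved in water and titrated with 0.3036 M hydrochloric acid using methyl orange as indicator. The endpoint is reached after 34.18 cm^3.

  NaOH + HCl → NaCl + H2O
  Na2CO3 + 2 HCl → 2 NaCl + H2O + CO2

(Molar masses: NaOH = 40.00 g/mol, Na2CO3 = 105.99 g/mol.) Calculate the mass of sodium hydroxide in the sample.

0.1309 g

n(HCl) = 0.03418 × 0.3036 = 0.01038 mol
Let x = n(NaOH), y = n(Na2CO3).
Titrant: 1x + 2y = 0.01038;  mass: 40.00x + 105.99y = 0.5074
Solving, x = 3.273 × 10^-3 mol, y = 3.552 × 10^-3 mol
mass of NaOH = 3.273 × 10^-3 × 40.00 = 0.1309 g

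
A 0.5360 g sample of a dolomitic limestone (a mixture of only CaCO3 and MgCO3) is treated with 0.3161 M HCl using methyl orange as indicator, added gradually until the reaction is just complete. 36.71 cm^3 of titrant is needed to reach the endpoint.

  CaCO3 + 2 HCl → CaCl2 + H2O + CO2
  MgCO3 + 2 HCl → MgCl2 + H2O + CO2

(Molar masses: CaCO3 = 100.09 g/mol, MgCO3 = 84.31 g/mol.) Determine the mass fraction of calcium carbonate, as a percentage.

55.42 %

n(HCl) = 0.03671 × 0.3161 = 0.01160 mol
Let x = n(CaCO3), y = n(MgCO3).
Titrant: 2x + 2y = 0.01160;  mass: 100.09x + 84.31y = 0.5360
Solving, x = 2.968 × 10^-3 mol, y = 2.834 × 10^-3 mol
mass of CaCO3 = 2.968 × 10^-3 × 100.09 = 0.2970 g
% CaCO3 = 0.2970 / 0.5360 × 100 = 55.42 %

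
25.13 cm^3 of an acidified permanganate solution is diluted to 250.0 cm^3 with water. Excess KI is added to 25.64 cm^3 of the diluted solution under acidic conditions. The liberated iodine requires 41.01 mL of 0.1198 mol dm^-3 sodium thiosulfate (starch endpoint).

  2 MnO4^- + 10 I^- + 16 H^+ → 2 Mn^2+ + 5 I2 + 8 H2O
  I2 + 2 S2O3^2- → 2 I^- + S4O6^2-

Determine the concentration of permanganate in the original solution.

0.3812 mol/L

n(S2O3^2-) = 0.04101 × 0.1198 = 4.913 × 10^-3 mol
n(I2) = n(S2O3^2-)/2 = 2.456 × 10^-3 mol
From the 2:5 ratio, n(MnO4^-) in the aliquot = 2/5 × 2.456 × 10^-3 = 9.826 × 10^-4 mol
[MnO4^-]_dilute = 9.826 × 10^-4 / 0.02564 = 0.03832 mol/L
[MnO4^-]_original = 0.03832 × 250.0/25.13 = 0.3812 mol/L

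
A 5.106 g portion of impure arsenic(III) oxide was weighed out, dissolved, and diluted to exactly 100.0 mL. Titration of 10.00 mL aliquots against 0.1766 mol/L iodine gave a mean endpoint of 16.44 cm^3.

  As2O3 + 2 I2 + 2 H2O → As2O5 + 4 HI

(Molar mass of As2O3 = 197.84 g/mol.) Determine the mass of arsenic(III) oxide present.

2.872 g

n(I2) per titration = 0.01644 × 0.1766 = 2.903 × 10^-3 mol
From the 1:2 ratio, n(As2O3) in each aliquot = 1/2 × 2.903 × 10^-3 = 1.452 × 10^-3 mol
n(As2O3) in the whole flask = 1.452 × 10^-3 × 100.0/10.00 = 0.01452 mol
mass of As2O3 = 0.01452 × 197.84 = 2.872 g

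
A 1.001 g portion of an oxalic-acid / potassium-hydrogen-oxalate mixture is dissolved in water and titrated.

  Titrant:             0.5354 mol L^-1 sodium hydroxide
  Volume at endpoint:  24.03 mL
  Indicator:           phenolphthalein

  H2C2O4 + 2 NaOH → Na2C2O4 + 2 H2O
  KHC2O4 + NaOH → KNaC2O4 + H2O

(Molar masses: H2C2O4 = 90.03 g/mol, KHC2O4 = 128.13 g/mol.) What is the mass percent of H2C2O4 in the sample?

n(NaOH) = 0.02403 × 0.5354 = 0.01287 mol
Let x = n(H2C2O4), y = n(KHC2O4).
Titrant: 2x + 1y = 0.01287;  mass: 90.03x + 128.13y = 1.001
Solving, x = 3.895 × 10^-3 mol, y = 5.076 × 10^-3 mol
mass of H2C2O4 = 3.895 × 10^-3 × 90.03 = 0.3507 g
% H2C2O4 = 0.3507 / 1.001 × 100 = 35.03 %

35.03 %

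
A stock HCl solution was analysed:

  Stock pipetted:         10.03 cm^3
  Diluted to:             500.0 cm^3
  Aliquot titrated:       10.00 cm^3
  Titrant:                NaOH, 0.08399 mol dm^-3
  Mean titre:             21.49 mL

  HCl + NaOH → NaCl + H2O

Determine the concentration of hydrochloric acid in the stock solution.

n(NaOH) = 0.02149 × 0.08399 = 1.805 × 10^-3 mol
n(HCl) in the aliquot = 1.805 × 10^-3 mol (1:1 ratio)
[HCl]_dilute = 1.805 × 10^-3 / 0.01000 = 0.1805 mol/L
Dilution factor = 500.0 / 10.03 = 49.85
[HCl]_stock = 0.1805 × 49.85 = 8.998 mol/L

8.998 mol/L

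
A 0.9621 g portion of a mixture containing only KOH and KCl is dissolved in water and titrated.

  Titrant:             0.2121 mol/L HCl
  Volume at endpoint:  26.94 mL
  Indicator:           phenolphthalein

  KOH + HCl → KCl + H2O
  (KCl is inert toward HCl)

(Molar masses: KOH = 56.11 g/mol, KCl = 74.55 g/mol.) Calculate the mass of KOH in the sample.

n(HCl) = 0.02694 × 0.2121 = 5.714 × 10^-3 mol
Let x = n(KOH), y = n(KCl).
Titrant: 1x = 5.714 × 10^-3;  mass: 56.11x + 74.55y = 0.9621
Solving, x = 5.714 × 10^-3 mol, y = 8.605 × 10^-3 mol
mass of KOH = 5.714 × 10^-3 × 56.11 = 0.3206 g

0.3206 g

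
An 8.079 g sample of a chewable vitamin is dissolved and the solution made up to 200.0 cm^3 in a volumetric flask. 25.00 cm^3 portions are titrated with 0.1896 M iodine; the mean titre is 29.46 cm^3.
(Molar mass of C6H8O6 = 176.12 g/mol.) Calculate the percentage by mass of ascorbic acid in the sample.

C6H8O6 + I2 → C6H6O6 + 2 HI
n(I2) per titration = 0.02946 × 0.1896 = 5.586 × 10^-3 mol
n(C6H8O6) in each aliquot = 5.586 × 10^-3 mol (1:1 ratio)
n(C6H8O6) in the whole flask = 5.586 × 10^-3 × 200.0/25.00 = 0.04468 mol
mass of C6H8O6 = 0.04468 × 176.12 = 7.870 g
% C6H8O6 = 7.870 / 8.079 × 100 = 97.41 %

97.41 %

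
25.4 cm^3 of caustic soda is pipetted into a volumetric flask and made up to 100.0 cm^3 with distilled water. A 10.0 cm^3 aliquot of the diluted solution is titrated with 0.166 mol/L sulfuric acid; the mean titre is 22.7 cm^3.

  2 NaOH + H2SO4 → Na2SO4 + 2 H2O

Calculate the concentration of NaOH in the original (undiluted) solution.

2.97 mol/L

n(H2SO4) = 0.0227 × 0.166 = 3.77 × 10^-3 mol
From the 2:1 ratio, n(NaOH) in the aliquot = 2/1 × 3.77 × 10^-3 = 7.54 × 10^-3 mol
[NaOH]_dilute = 7.54 × 10^-3 / 0.0100 = 0.754 mol/L
Dilution factor = 100.0 / 25.4 = 3.937
[NaOH]_stock = 0.754 × 3.937 = 2.97 mol/L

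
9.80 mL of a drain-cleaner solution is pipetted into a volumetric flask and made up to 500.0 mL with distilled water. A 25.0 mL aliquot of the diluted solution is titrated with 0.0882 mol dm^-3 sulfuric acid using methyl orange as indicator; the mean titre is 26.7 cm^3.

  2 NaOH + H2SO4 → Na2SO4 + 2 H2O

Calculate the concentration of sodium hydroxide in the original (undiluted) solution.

9.61 mol/L

n(H2SO4) = 0.0267 × 0.0882 = 2.35 × 10^-3 mol
From the 2:1 ratio, n(NaOH) in the aliquot = 2/1 × 2.35 × 10^-3 = 4.71 × 10^-3 mol
[NaOH]_dilute = 4.71 × 10^-3 / 0.0250 = 0.188 mol/L
Dilution factor = 500.0 / 9.80 = 51.02
[NaOH]_stock = 0.188 × 51.02 = 9.61 mol/L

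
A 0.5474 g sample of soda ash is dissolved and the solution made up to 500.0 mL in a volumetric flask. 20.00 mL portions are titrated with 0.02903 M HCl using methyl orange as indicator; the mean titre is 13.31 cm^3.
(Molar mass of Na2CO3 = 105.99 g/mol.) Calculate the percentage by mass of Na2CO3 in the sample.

Na2CO3 + 2 HCl → 2 NaCl + H2O + CO2
n(HCl) per titration = 0.01331 × 0.02903 = 3.864 × 10^-4 mol
From the 1:2 ratio, n(Na2CO3) in each aliquot = 1/2 × 3.864 × 10^-4 = 1.932 × 10^-4 mol
n(Na2CO3) in the whole flask = 1.932 × 10^-4 × 500.0/20.00 = 4.830 × 10^-3 mol
mass of Na2CO3 = 4.830 × 10^-3 × 105.99 = 0.5119 g
% Na2CO3 = 0.5119 / 0.5474 × 100 = 93.52 %

93.52 %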